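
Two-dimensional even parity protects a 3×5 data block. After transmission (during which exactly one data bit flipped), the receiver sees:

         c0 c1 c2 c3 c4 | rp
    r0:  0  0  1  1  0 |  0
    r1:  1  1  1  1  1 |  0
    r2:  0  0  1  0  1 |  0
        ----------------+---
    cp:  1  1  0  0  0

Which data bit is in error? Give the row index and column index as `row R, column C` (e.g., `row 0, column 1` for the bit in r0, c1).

Recompute each row's even parity and compare to rp:
  r0: data parity 0, sent rp 0 → ok
  r1: data parity 1, sent rp 0 → mismatch
  r2: data parity 0, sent rp 0 → ok
Recompute each column's even parity and compare to cp:
  c0: data parity 1, sent cp 1 → ok
  c1: data parity 1, sent cp 1 → ok
  c2: data parity 1, sent cp 0 → mismatch
  c3: data parity 0, sent cp 0 → ok
  c4: data parity 0, sent cp 0 → ok
Exactly one row (r1) and one column (c2) fail → the flipped bit is at their intersection.

row 1, column 2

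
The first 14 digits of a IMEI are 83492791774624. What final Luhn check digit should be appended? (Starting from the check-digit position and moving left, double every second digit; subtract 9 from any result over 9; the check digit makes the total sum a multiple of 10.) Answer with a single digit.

Partial digits right→left: 4 2 6 4 7 7 1 9 7 2 9 4 3 8
Double every second digit counting from the check-digit position (so the 1st, 3rd, 5th, ... of the partial from the right).
  doubled (with −9 where >9): 8 3 5 2 5 9 6 → sum 38
  kept as-is: 2 4 7 9 2 4 8 → sum 36
Total = 38 + 36 = 74.
Check digit = (10 − (74 mod 10)) mod 10 = 6.

6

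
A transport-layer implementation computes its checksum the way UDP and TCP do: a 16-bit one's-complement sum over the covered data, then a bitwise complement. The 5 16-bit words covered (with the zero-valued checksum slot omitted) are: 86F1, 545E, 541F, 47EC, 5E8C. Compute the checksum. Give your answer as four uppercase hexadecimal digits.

One's-complement addition (fold any carry out of bit 15 back into bit 0):
  0x86F1 + 0x545E = 0x0DB4F
  0xDB4F + 0x541F = 0x12F6E → wrap carry → 0x2F6F
  0x2F6F + 0x47EC = 0x0775B
  0x775B + 0x5E8C = 0x0D5E7
One's-complement sum = 0xD5E7.
Checksum = ~0xD5E7 & 0xFFFF = 0x2A18.

2A18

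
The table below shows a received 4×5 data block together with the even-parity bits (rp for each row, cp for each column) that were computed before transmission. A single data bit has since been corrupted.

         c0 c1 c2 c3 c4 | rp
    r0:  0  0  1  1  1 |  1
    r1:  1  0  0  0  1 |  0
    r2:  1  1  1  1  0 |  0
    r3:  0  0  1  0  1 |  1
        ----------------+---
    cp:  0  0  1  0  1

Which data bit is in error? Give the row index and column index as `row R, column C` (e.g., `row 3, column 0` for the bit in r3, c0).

Recompute each row's even parity and compare to rp:
  r0: data parity 1, sent rp 1 → ok
  r1: data parity 0, sent rp 0 → ok
  r2: data parity 0, sent rp 0 → ok
  r3: data parity 0, sent rp 1 → mismatch
Recompute each column's even parity and compare to cp:
  c0: data parity 0, sent cp 0 → ok
  c1: data parity 1, sent cp 0 → mismatch
  c2: data parity 1, sent cp 1 → ok
  c3: data parity 0, sent cp 0 → ok
  c4: data parity 1, sent cp 1 → ok
Exactly one row (r3) and one column (c1) fail → the flipped bit is at their intersection.

row 3, column 1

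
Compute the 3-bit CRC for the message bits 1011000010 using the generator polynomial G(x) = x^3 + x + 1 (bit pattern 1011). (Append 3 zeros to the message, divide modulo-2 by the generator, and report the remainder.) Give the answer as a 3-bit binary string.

110

Append 3 zeros: 1011000010000. Divide by 1011 (XOR where the leading bit is 1):
  pos 0: 1011 XOR 1011 = 0000
  pos 8: 1000 XOR 1011 = 0011
Remainder (last 3 bits) = 110. This is the CRC / FCS.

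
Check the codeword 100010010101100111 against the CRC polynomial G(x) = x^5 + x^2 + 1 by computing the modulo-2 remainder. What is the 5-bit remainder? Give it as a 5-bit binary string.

11011

Modulo-2 division of 100010010101100111 by 100101:
  pos 0: 100010 XOR 100101 = 000111
  pos 3: 111010 XOR 100101 = 011111
  pos 4: 111111 XOR 100101 = 011010
  pos 5: 110100 XOR 100101 = 010001
  pos 6: 100011 XOR 100101 = 000110
  pos 9: 110100 XOR 100101 = 010001
  pos 10: 100011 XOR 100101 = 000110
Remainder = 11011 (nonzero — an error is detected).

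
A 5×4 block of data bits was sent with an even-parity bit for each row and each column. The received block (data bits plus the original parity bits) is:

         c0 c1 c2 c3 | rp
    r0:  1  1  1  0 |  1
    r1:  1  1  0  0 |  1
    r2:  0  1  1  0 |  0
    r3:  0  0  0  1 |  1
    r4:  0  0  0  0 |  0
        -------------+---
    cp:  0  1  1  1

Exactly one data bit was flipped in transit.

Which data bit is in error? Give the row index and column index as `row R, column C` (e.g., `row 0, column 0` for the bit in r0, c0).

row 1, column 2

Recompute each row's even parity and compare to rp:
  r0: data parity 1, sent rp 1 → ok
  r1: data parity 0, sent rp 1 → mismatch
  r2: data parity 0, sent rp 0 → ok
  r3: data parity 1, sent rp 1 → ok
  r4: data parity 0, sent rp 0 → ok
Recompute each column's even parity and compare to cp:
  c0: data parity 0, sent cp 0 → ok
  c1: data parity 1, sent cp 1 → ok
  c2: data parity 0, sent cp 1 → mismatch
  c3: data parity 1, sent cp 1 → ok
Exactly one row (r1) and one column (c2) fail → the flipped bit is at their intersection.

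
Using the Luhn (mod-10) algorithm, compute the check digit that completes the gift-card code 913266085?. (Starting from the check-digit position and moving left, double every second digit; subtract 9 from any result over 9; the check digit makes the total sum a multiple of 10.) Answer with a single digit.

Partial digits right→left: 5 8 0 6 6 2 3 1 9
Double every second digit counting from the check-digit position (so the 1st, 3rd, 5th, ... of the partial from the right).
  doubled (with −9 where >9): 1 0 3 6 9 → sum 19
  kept as-is: 8 6 2 1 → sum 17
Total = 19 + 17 = 36.
Check digit = (10 − (36 mod 10)) mod 10 = 4.

4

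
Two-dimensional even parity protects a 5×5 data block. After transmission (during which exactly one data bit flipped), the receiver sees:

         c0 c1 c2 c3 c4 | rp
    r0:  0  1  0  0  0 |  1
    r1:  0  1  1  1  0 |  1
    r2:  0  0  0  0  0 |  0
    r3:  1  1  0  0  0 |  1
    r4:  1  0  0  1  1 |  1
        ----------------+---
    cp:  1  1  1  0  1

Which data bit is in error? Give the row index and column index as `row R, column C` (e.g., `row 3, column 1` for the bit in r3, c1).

row 3, column 0

Recompute each row's even parity and compare to rp:
  r0: data parity 1, sent rp 1 → ok
  r1: data parity 1, sent rp 1 → ok
  r2: data parity 0, sent rp 0 → ok
  r3: data parity 0, sent rp 1 → mismatch
  r4: data parity 1, sent rp 1 → ok
Recompute each column's even parity and compare to cp:
  c0: data parity 0, sent cp 1 → mismatch
  c1: data parity 1, sent cp 1 → ok
  c2: data parity 1, sent cp 1 → ok
  c3: data parity 0, sent cp 0 → ok
  c4: data parity 1, sent cp 1 → ok
Exactly one row (r3) and one column (c0) fail → the flipped bit is at their intersection.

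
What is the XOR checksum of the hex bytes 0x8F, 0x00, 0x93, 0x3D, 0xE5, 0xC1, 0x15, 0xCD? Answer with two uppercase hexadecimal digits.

DD

XOR the bytes together:
  start with 0x8F
  0x8F ⊕ 0x00 = 0x8F
  0x8F ⊕ 0x93 = 0x1C
  0x1C ⊕ 0x3D = 0x21
  0x21 ⊕ 0xE5 = 0xC4
  0xC4 ⊕ 0xC1 = 0x05
  0x05 ⊕ 0x15 = 0x10
  0x10 ⊕ 0xCD = 0xDD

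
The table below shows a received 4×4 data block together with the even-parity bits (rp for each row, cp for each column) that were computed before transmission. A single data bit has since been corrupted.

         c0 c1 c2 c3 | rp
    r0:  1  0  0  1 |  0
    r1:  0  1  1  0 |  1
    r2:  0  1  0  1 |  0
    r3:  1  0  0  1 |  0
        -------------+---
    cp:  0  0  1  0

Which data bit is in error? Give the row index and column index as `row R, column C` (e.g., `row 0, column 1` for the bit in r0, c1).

Recompute each row's even parity and compare to rp:
  r0: data parity 0, sent rp 0 → ok
  r1: data parity 0, sent rp 1 → mismatch
  r2: data parity 0, sent rp 0 → ok
  r3: data parity 0, sent rp 0 → ok
Recompute each column's even parity and compare to cp:
  c0: data parity 0, sent cp 0 → ok
  c1: data parity 0, sent cp 0 → ok
  c2: data parity 1, sent cp 1 → ok
  c3: data parity 1, sent cp 0 → mismatch
Exactly one row (r1) and one column (c3) fail → the flipped bit is at their intersection.

row 1, column 3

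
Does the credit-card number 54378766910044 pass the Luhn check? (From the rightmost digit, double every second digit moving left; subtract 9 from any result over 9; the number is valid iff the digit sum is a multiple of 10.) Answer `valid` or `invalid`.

From the right, keep odd positions and double even positions (subtract 9 from any doubled value over 9):
  doubled (positions 2,4,...): 8 0 9 3 7 6 1 → sum 34
  kept (positions 1,3,...): 4 0 1 6 7 7 4 → sum 29
Total = 63.
63 mod 10 = 3, so the number is invalid.

invalid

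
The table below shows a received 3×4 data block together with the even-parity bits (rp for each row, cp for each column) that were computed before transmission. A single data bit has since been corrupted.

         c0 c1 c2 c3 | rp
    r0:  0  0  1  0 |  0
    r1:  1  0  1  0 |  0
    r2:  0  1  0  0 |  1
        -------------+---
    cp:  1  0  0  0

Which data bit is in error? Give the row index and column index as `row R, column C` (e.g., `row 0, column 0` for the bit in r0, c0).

Recompute each row's even parity and compare to rp:
  r0: data parity 1, sent rp 0 → mismatch
  r1: data parity 0, sent rp 0 → ok
  r2: data parity 1, sent rp 1 → ok
Recompute each column's even parity and compare to cp:
  c0: data parity 1, sent cp 1 → ok
  c1: data parity 1, sent cp 0 → mismatch
  c2: data parity 0, sent cp 0 → ok
  c3: data parity 0, sent cp 0 → ok
Exactly one row (r0) and one column (c1) fail → the flipped bit is at their intersection.

row 0, column 1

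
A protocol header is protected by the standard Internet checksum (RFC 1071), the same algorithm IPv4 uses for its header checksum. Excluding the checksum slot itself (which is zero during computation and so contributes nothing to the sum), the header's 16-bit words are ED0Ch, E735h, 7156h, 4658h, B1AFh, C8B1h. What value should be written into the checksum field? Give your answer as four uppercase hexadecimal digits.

One's-complement addition (fold any carry out of bit 15 back into bit 0):
  0xED0C + 0xE735 = 0x1D441 → wrap carry → 0xD442
  0xD442 + 0x7156 = 0x14598 → wrap carry → 0x4599
  0x4599 + 0x4658 = 0x08BF1
  0x8BF1 + 0xB1AF = 0x13DA0 → wrap carry → 0x3DA1
  0x3DA1 + 0xC8B1 = 0x10652 → wrap carry → 0x0653
One's-complement sum = 0x0653.
Checksum = ~0x0653 & 0xFFFF = 0xF9AC.

F9AC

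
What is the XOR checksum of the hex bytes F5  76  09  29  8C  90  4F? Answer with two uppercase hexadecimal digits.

F0

XOR the bytes together:
  start with 0xF5
  0xF5 ⊕ 0x76 = 0x83
  0x83 ⊕ 0x09 = 0x8A
  0x8A ⊕ 0x29 = 0xA3
  0xA3 ⊕ 0x8C = 0x2F
  0x2F ⊕ 0x90 = 0xBF
  0xBF ⊕ 0x4F = 0xF0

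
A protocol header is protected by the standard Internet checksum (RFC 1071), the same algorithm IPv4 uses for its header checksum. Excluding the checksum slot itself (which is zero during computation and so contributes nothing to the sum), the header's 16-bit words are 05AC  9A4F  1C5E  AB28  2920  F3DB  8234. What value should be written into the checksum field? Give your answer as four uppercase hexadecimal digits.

One's-complement addition (fold any carry out of bit 15 back into bit 0):
  0x05AC + 0x9A4F = 0x09FFB
  0x9FFB + 0x1C5E = 0x0BC59
  0xBC59 + 0xAB28 = 0x16781 → wrap carry → 0x6782
  0x6782 + 0x2920 = 0x090A2
  0x90A2 + 0xF3DB = 0x1847D → wrap carry → 0x847E
  0x847E + 0x8234 = 0x106B2 → wrap carry → 0x06B3
One's-complement sum = 0x06B3.
Checksum = ~0x06B3 & 0xFFFF = 0xF94C.

F94C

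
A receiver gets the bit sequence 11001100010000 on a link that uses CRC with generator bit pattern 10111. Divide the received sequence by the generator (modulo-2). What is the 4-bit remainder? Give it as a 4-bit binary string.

Modulo-2 division of 11001100010000 by 10111:
  pos 0: 11001 XOR 10111 = 01110
  pos 1: 11101 XOR 10111 = 01010
  pos 2: 10100 XOR 10111 = 00011
  pos 5: 11001 XOR 10111 = 01110
  pos 6: 11100 XOR 10111 = 01011
  pos 7: 10110 XOR 10111 = 00001
Remainder = 0100 (nonzero — an error is detected).

0100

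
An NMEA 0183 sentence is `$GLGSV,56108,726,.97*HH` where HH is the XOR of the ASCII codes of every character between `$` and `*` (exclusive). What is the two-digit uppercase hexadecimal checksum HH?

XOR the ASCII codes of the payload characters:
  'G' = 0x47 → acc = 0x47
  'L' = 0x4C → acc = 0x0B
  'G' = 0x47 → acc = 0x4C
  'S' = 0x53 → acc = 0x1F
  'V' = 0x56 → acc = 0x49
  ',' = 0x2C → acc = 0x65
  '5' = 0x35 → acc = 0x50
  '6' = 0x36 → acc = 0x66
  '1' = 0x31 → acc = 0x57
  '0' = 0x30 → acc = 0x67
  '8' = 0x38 → acc = 0x5F
  ',' = 0x2C → acc = 0x73
  '7' = 0x37 → acc = 0x44
  '2' = 0x32 → acc = 0x76
  '6' = 0x36 → acc = 0x40
  ',' = 0x2C → acc = 0x6C
  '.' = 0x2E → acc = 0x42
  '9' = 0x39 → acc = 0x7B
  '7' = 0x37 → acc = 0x4C
Checksum = 0x4C.

4C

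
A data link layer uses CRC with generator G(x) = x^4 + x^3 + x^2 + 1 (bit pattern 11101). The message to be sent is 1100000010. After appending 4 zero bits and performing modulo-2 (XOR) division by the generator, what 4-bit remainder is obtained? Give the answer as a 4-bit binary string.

Append 4 zeros: 11000000100000. Divide by 11101 (XOR where the leading bit is 1):
  pos 0: 11000 XOR 11101 = 00101
  pos 2: 10100 XOR 11101 = 01001
  pos 3: 10010 XOR 11101 = 01111
  pos 4: 11111 XOR 11101 = 00010
  pos 7: 10000 XOR 11101 = 01101
  pos 8: 11010 XOR 11101 = 00111
Remainder (last 4 bits) = 1110. This is the CRC / FCS.

1110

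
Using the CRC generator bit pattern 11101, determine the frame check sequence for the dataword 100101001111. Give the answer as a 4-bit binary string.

1000

Append 4 zeros: 1001010011110000. Divide by 11101 (XOR where the leading bit is 1):
  pos 0: 10010 XOR 11101 = 01111
  pos 1: 11111 XOR 11101 = 00010
  pos 4: 10001 XOR 11101 = 01100
  pos 5: 11001 XOR 11101 = 00100
  pos 7: 10011 XOR 11101 = 01110
  pos 8: 11100 XOR 11101 = 00001
Remainder (last 4 bits) = 1000. This is the CRC / FCS.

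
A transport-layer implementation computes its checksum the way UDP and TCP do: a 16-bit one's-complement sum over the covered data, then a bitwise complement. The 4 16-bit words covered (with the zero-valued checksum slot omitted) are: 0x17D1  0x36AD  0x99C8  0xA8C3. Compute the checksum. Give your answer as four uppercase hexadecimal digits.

One's-complement addition (fold any carry out of bit 15 back into bit 0):
  0x17D1 + 0x36AD = 0x04E7E
  0x4E7E + 0x99C8 = 0x0E846
  0xE846 + 0xA8C3 = 0x19109 → wrap carry → 0x910A
One's-complement sum = 0x910A.
Checksum = ~0x910A & 0xFFFF = 0x6EF5.

6EF5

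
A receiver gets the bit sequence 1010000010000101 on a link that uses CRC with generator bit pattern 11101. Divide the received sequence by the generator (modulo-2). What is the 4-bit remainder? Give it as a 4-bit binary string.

1000

Modulo-2 division of 1010000010000101 by 11101:
  pos 0: 10100 XOR 11101 = 01001
  pos 1: 10010 XOR 11101 = 01111
  pos 2: 11110 XOR 11101 = 00011
  pos 5: 11010 XOR 11101 = 00111
  pos 7: 11100 XOR 11101 = 00001
  pos 11: 10101 XOR 11101 = 01000
Remainder = 1000 (nonzero — an error is detected).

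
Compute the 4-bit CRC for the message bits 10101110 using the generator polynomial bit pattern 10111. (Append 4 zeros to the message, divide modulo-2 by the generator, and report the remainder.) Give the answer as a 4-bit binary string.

Append 4 zeros: 101011100000. Divide by 10111 (XOR where the leading bit is 1):
  pos 0: 10101 XOR 10111 = 00010
  pos 3: 10110 XOR 10111 = 00001
  pos 7: 10000 XOR 10111 = 00111
Remainder (last 4 bits) = 0111. This is the CRC / FCS.

0111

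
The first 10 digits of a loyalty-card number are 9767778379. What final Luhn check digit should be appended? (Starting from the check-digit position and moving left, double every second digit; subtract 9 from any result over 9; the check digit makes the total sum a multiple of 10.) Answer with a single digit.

3

Partial digits right→left: 9 7 3 8 7 7 7 6 7 9
Double every second digit counting from the check-digit position (so the 1st, 3rd, 5th, ... of the partial from the right).
  doubled (with −9 where >9): 9 6 5 5 5 → sum 30
  kept as-is: 7 8 7 6 9 → sum 37
Total = 30 + 37 = 67.
Check digit = (10 − (67 mod 10)) mod 10 = 3.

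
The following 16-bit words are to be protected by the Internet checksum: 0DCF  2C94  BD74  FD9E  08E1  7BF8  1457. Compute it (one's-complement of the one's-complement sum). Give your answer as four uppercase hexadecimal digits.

7158

One's-complement addition (fold any carry out of bit 15 back into bit 0):
  0x0DCF + 0x2C94 = 0x03A63
  0x3A63 + 0xBD74 = 0x0F7D7
  0xF7D7 + 0xFD9E = 0x1F575 → wrap carry → 0xF576
  0xF576 + 0x08E1 = 0x0FE57
  0xFE57 + 0x7BF8 = 0x17A4F → wrap carry → 0x7A50
  0x7A50 + 0x1457 = 0x08EA7
One's-complement sum = 0x8EA7.
Checksum = ~0x8EA7 & 0xFFFF = 0x7158.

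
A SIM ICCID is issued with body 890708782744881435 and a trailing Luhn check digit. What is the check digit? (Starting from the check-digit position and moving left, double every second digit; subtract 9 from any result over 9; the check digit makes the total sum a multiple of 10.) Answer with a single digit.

0

Partial digits right→left: 5 3 4 1 8 8 4 4 7 2 8 7 8 0 7 0 9 8
Double every second digit counting from the check-digit position (so the 1st, 3rd, 5th, ... of the partial from the right).
  doubled (with −9 where >9): 1 8 7 8 5 7 7 5 9 → sum 57
  kept as-is: 3 1 8 4 2 7 0 0 8 → sum 33
Total = 57 + 33 = 90.
Check digit = (10 − (90 mod 10)) mod 10 = 0.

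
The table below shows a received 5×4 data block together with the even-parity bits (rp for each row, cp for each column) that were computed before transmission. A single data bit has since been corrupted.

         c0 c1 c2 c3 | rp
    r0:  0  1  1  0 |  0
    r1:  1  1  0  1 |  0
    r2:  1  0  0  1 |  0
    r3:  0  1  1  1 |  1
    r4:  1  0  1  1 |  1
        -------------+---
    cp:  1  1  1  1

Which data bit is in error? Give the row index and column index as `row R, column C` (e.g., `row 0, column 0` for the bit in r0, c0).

Recompute each row's even parity and compare to rp:
  r0: data parity 0, sent rp 0 → ok
  r1: data parity 1, sent rp 0 → mismatch
  r2: data parity 0, sent rp 0 → ok
  r3: data parity 1, sent rp 1 → ok
  r4: data parity 1, sent rp 1 → ok
Recompute each column's even parity and compare to cp:
  c0: data parity 1, sent cp 1 → ok
  c1: data parity 1, sent cp 1 → ok
  c2: data parity 1, sent cp 1 → ok
  c3: data parity 0, sent cp 1 → mismatch
Exactly one row (r1) and one column (c3) fail → the flipped bit is at their intersection.

row 1, column 3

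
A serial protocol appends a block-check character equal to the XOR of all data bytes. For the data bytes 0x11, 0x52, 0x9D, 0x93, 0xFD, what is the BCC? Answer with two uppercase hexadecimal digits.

B0

XOR the bytes together:
  start with 0x11
  0x11 ⊕ 0x52 = 0x43
  0x43 ⊕ 0x9D = 0xDE
  0xDE ⊕ 0x93 = 0x4D
  0x4D ⊕ 0xFD = 0xB0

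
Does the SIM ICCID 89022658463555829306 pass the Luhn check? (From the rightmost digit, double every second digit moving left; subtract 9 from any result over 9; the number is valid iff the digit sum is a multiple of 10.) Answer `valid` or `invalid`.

From the right, keep odd positions and double even positions (subtract 9 from any doubled value over 9):
  doubled (positions 2,4,...): 0 9 7 1 6 8 1 4 0 7 → sum 43
  kept (positions 1,3,...): 6 3 2 5 5 6 8 6 2 9 → sum 52
Total = 95.
95 mod 10 = 5, so the number is invalid.

invalid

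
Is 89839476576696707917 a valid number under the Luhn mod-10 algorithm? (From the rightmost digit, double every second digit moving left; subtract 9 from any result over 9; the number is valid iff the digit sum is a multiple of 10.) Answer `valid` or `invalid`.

valid

From the right, keep odd positions and double even positions (subtract 9 from any doubled value over 9):
  doubled (positions 2,4,...): 2 5 5 9 3 1 5 9 7 7 → sum 53
  kept (positions 1,3,...): 7 9 0 6 6 7 6 4 3 9 → sum 57
Total = 110.
110 mod 10 = 0, so the number is valid.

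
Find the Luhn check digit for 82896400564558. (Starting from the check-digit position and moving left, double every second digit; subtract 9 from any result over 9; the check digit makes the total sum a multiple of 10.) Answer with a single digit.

Partial digits right→left: 8 5 5 4 6 5 0 0 4 6 9 8 2 8
Double every second digit counting from the check-digit position (so the 1st, 3rd, 5th, ... of the partial from the right).
  doubled (with −9 where >9): 7 1 3 0 8 9 4 → sum 32
  kept as-is: 5 4 5 0 6 8 8 → sum 36
Total = 32 + 36 = 68.
Check digit = (10 − (68 mod 10)) mod 10 = 2.

2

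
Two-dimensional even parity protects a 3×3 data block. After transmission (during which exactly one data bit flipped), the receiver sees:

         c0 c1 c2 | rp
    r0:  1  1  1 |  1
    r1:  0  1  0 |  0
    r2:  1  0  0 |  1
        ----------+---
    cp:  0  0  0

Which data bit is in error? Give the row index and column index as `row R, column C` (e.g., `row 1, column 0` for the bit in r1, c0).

Recompute each row's even parity and compare to rp:
  r0: data parity 1, sent rp 1 → ok
  r1: data parity 1, sent rp 0 → mismatch
  r2: data parity 1, sent rp 1 → ok
Recompute each column's even parity and compare to cp:
  c0: data parity 0, sent cp 0 → ok
  c1: data parity 0, sent cp 0 → ok
  c2: data parity 1, sent cp 0 → mismatch
Exactly one row (r1) and one column (c2) fail → the flipped bit is at their intersection.

row 1, column 2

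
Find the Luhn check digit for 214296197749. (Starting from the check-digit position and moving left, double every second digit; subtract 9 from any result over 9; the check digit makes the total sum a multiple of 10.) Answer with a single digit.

1

Partial digits right→left: 9 4 7 7 9 1 6 9 2 4 1 2
Double every second digit counting from the check-digit position (so the 1st, 3rd, 5th, ... of the partial from the right).
  doubled (with −9 where >9): 9 5 9 3 4 2 → sum 32
  kept as-is: 4 7 1 9 4 2 → sum 27
Total = 32 + 27 = 59.
Check digit = (10 − (59 mod 10)) mod 10 = 1.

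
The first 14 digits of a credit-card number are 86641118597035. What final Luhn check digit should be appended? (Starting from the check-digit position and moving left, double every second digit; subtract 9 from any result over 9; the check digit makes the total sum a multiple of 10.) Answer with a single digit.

Partial digits right→left: 5 3 0 7 9 5 8 1 1 1 4 6 6 8
Double every second digit counting from the check-digit position (so the 1st, 3rd, 5th, ... of the partial from the right).
  doubled (with −9 where >9): 1 0 9 7 2 8 3 → sum 30
  kept as-is: 3 7 5 1 1 6 8 → sum 31
Total = 30 + 31 = 61.
Check digit = (10 − (61 mod 10)) mod 10 = 9.

9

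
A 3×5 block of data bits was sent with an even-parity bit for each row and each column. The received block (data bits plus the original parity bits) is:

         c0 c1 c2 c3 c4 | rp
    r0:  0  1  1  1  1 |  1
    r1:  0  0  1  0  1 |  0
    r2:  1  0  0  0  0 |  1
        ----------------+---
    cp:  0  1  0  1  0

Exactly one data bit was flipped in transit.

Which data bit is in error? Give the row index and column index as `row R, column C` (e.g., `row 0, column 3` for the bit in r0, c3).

Recompute each row's even parity and compare to rp:
  r0: data parity 0, sent rp 1 → mismatch
  r1: data parity 0, sent rp 0 → ok
  r2: data parity 1, sent rp 1 → ok
Recompute each column's even parity and compare to cp:
  c0: data parity 1, sent cp 0 → mismatch
  c1: data parity 1, sent cp 1 → ok
  c2: data parity 0, sent cp 0 → ok
  c3: data parity 1, sent cp 1 → ok
  c4: data parity 0, sent cp 0 → ok
Exactly one row (r0) and one column (c0) fail → the flipped bit is at their intersection.

row 0, column 0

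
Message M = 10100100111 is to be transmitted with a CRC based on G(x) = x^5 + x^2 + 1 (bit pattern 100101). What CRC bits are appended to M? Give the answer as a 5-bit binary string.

Append 5 zeros: 1010010011100000. Divide by 100101 (XOR where the leading bit is 1):
  pos 0: 101001 XOR 100101 = 001100
  pos 2: 110000 XOR 100101 = 010101
  pos 3: 101011 XOR 100101 = 001110
  pos 5: 111011 XOR 100101 = 011110
  pos 6: 111100 XOR 100101 = 011001
  pos 7: 110010 XOR 100101 = 010111
  pos 8: 101110 XOR 100101 = 001011
  pos 10: 101100 XOR 100101 = 001001
Remainder (last 5 bits) = 01001. This is the CRC / FCS.

01001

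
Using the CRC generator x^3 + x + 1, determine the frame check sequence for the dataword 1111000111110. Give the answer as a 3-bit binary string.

Append 3 zeros: 1111000111110000. Divide by 1011 (XOR where the leading bit is 1):
  pos 0: 1111 XOR 1011 = 0100
  pos 1: 1000 XOR 1011 = 0011
  pos 3: 1100 XOR 1011 = 0111
  pos 4: 1111 XOR 1011 = 0100
  pos 5: 1001 XOR 1011 = 0010
  pos 7: 1011 XOR 1011 = 0000
  pos 11: 1000 XOR 1011 = 0011
Remainder (last 3 bits) = 110. This is the CRC / FCS.

110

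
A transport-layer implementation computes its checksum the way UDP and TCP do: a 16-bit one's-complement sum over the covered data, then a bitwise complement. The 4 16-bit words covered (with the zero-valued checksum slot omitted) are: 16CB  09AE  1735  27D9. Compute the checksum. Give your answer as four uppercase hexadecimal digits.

One's-complement addition (fold any carry out of bit 15 back into bit 0):
  0x16CB + 0x09AE = 0x02079
  0x2079 + 0x1735 = 0x037AE
  0x37AE + 0x27D9 = 0x05F87
One's-complement sum = 0x5F87.
Checksum = ~0x5F87 & 0xFFFF = 0xA078.

A078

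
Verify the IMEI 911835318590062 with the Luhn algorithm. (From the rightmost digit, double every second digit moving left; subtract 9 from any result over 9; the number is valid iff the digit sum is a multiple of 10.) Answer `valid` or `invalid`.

From the right, keep odd positions and double even positions (subtract 9 from any doubled value over 9):
  doubled (positions 2,4,...): 3 0 1 2 1 7 2 → sum 16
  kept (positions 1,3,...): 2 0 9 8 3 3 1 9 → sum 35
Total = 51.
51 mod 10 = 1, so the number is invalid.

invalid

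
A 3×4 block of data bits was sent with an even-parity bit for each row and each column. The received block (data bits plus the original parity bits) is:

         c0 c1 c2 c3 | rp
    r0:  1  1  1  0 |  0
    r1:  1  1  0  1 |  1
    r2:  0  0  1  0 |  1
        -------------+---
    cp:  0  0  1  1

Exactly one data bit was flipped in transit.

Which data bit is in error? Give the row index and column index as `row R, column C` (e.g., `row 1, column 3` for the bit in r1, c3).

Recompute each row's even parity and compare to rp:
  r0: data parity 1, sent rp 0 → mismatch
  r1: data parity 1, sent rp 1 → ok
  r2: data parity 1, sent rp 1 → ok
Recompute each column's even parity and compare to cp:
  c0: data parity 0, sent cp 0 → ok
  c1: data parity 0, sent cp 0 → ok
  c2: data parity 0, sent cp 1 → mismatch
  c3: data parity 1, sent cp 1 → ok
Exactly one row (r0) and one column (c2) fail → the flipped bit is at their intersection.

row 0, column 2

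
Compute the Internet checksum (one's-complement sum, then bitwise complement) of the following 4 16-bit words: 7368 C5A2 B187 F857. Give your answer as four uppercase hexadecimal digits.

One's-complement addition (fold any carry out of bit 15 back into bit 0):
  0x7368 + 0xC5A2 = 0x1390A → wrap carry → 0x390B
  0x390B + 0xB187 = 0x0EA92
  0xEA92 + 0xF857 = 0x1E2E9 → wrap carry → 0xE2EA
One's-complement sum = 0xE2EA.
Checksum = ~0xE2EA & 0xFFFF = 0x1D15.

1D15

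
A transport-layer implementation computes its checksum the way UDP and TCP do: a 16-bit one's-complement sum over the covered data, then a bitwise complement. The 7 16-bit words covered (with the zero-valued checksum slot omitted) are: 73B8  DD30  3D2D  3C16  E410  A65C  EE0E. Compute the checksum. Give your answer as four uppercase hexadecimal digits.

One's-complement addition (fold any carry out of bit 15 back into bit 0):
  0x73B8 + 0xDD30 = 0x150E8 → wrap carry → 0x50E9
  0x50E9 + 0x3D2D = 0x08E16
  0x8E16 + 0x3C16 = 0x0CA2C
  0xCA2C + 0xE410 = 0x1AE3C → wrap carry → 0xAE3D
  0xAE3D + 0xA65C = 0x15499 → wrap carry → 0x549A
  0x549A + 0xEE0E = 0x142A8 → wrap carry → 0x42A9
One's-complement sum = 0x42A9.
Checksum = ~0x42A9 & 0xFFFF = 0xBD56.

BD56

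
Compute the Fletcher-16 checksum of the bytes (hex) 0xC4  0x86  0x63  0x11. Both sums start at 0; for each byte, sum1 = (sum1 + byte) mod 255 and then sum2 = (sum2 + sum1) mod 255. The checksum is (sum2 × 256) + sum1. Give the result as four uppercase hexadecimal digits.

Running sums (mod 255):
  after byte 0 (0xC4): sum1=196, sum2=196
  after byte 1 (0x86): sum1=75, sum2=16
  after byte 2 (0x63): sum1=174, sum2=190
  after byte 3 (0x11): sum1=191, sum2=126
Checksum = sum2·256 + sum1 = 126·256 + 191 = 32447 = 0x7EBF.

7EBF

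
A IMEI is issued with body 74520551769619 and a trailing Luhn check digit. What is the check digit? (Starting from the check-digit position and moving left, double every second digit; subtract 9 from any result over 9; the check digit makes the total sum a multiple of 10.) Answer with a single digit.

Partial digits right→left: 9 1 6 9 6 7 1 5 5 0 2 5 4 7
Double every second digit counting from the check-digit position (so the 1st, 3rd, 5th, ... of the partial from the right).
  doubled (with −9 where >9): 9 3 3 2 1 4 8 → sum 30
  kept as-is: 1 9 7 5 0 5 7 → sum 34
Total = 30 + 34 = 64.
Check digit = (10 − (64 mod 10)) mod 10 = 6.

6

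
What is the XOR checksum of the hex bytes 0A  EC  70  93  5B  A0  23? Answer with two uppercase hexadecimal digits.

XOR the bytes together:
  start with 0x0A
  0x0A ⊕ 0xEC = 0xE6
  0xE6 ⊕ 0x70 = 0x96
  0x96 ⊕ 0x93 = 0x05
  0x05 ⊕ 0x5B = 0x5E
  0x5E ⊕ 0xA0 = 0xFE
  0xFE ⊕ 0x23 = 0xDD

DD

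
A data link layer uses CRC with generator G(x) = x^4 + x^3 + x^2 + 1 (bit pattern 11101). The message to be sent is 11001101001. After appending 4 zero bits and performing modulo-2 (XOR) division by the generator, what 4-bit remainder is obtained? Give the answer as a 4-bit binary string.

1111

Append 4 zeros: 110011010010000. Divide by 11101 (XOR where the leading bit is 1):
  pos 0: 11001 XOR 11101 = 00100
  pos 2: 10010 XOR 11101 = 01111
  pos 3: 11111 XOR 11101 = 00010
  pos 6: 10001 XOR 11101 = 01100
  pos 7: 11000 XOR 11101 = 00101
  pos 9: 10100 XOR 11101 = 01001
  pos 10: 10010 XOR 11101 = 01111
Remainder (last 4 bits) = 1111. This is the CRC / FCS.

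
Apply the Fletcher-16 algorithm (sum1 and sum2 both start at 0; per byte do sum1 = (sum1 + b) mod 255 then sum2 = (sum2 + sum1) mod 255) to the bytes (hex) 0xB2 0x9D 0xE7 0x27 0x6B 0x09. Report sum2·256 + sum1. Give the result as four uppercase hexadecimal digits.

Running sums (mod 255):
  after byte 0 (0xB2): sum1=178, sum2=178
  after byte 1 (0x9D): sum1=80, sum2=3
  after byte 2 (0xE7): sum1=56, sum2=59
  after byte 3 (0x27): sum1=95, sum2=154
  after byte 4 (0x6B): sum1=202, sum2=101
  after byte 5 (0x09): sum1=211, sum2=57
Checksum = sum2·256 + sum1 = 57·256 + 211 = 14803 = 0x39D3.

39D3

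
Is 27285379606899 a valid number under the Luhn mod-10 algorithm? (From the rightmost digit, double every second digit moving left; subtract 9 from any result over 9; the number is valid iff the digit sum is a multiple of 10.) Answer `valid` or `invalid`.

From the right, keep odd positions and double even positions (subtract 9 from any doubled value over 9):
  doubled (positions 2,4,...): 9 3 3 5 1 4 4 → sum 29
  kept (positions 1,3,...): 9 8 0 9 3 8 7 → sum 44
Total = 73.
73 mod 10 = 3, so the number is invalid.

invalid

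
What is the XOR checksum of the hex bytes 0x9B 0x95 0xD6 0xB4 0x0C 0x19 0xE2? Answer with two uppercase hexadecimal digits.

XOR the bytes together:
  start with 0x9B
  0x9B ⊕ 0x95 = 0x0E
  0x0E ⊕ 0xD6 = 0xD8
  0xD8 ⊕ 0xB4 = 0x6C
  0x6C ⊕ 0x0C = 0x60
  0x60 ⊕ 0x19 = 0x79
  0x79 ⊕ 0xE2 = 0x9B

9B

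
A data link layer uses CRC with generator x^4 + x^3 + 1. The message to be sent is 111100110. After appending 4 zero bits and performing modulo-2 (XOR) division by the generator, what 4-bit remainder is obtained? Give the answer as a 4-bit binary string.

Append 4 zeros: 1111001100000. Divide by 11001 (XOR where the leading bit is 1):
  pos 0: 11110 XOR 11001 = 00111
  pos 2: 11101 XOR 11001 = 00100
  pos 4: 10010 XOR 11001 = 01011
  pos 5: 10110 XOR 11001 = 01111
  pos 6: 11110 XOR 11001 = 00111
  pos 8: 11100 XOR 11001 = 00101
Remainder (last 4 bits) = 0101. This is the CRC / FCS.

0101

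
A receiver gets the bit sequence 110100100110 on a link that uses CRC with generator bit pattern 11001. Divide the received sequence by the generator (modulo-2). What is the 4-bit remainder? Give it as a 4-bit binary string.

Modulo-2 division of 110100100110 by 11001:
  pos 0: 11010 XOR 11001 = 00011
  pos 3: 11010 XOR 11001 = 00011
  pos 6: 11011 XOR 11001 = 00010
Remainder = 0100 (nonzero — an error is detected).

0100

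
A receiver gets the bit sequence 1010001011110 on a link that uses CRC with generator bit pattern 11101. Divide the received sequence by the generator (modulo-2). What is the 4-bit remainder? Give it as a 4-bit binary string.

Modulo-2 division of 1010001011110 by 11101:
  pos 0: 10100 XOR 11101 = 01001
  pos 1: 10010 XOR 11101 = 01111
  pos 2: 11111 XOR 11101 = 00010
  pos 5: 10011 XOR 11101 = 01110
  pos 6: 11101 XOR 11101 = 00000
Remainder = 0010 (nonzero — an error is detected).

0010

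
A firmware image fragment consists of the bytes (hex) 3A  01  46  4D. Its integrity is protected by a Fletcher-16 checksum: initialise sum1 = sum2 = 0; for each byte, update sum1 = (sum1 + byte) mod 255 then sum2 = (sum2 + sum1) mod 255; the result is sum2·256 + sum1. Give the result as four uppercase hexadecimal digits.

C5CE

Running sums (mod 255):
  after byte 0 (3A): sum1=58, sum2=58
  after byte 1 (01): sum1=59, sum2=117
  after byte 2 (46): sum1=129, sum2=246
  after byte 3 (4D): sum1=206, sum2=197
Checksum = sum2·256 + sum1 = 197·256 + 206 = 50638 = 0xC5CE.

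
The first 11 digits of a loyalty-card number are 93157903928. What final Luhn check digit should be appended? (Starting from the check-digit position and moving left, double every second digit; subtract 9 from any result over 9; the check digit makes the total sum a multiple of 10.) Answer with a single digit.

Partial digits right→left: 8 2 9 3 0 9 7 5 1 3 9
Double every second digit counting from the check-digit position (so the 1st, 3rd, 5th, ... of the partial from the right).
  doubled (with −9 where >9): 7 9 0 5 2 9 → sum 32
  kept as-is: 2 3 9 5 3 → sum 22
Total = 32 + 22 = 54.
Check digit = (10 − (54 mod 10)) mod 10 = 6.

6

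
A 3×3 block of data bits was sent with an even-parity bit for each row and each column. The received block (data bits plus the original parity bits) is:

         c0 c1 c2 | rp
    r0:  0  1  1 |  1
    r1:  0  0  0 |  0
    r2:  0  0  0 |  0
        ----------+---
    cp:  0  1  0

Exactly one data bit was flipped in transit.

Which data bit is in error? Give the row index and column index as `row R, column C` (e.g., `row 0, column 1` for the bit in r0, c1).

Recompute each row's even parity and compare to rp:
  r0: data parity 0, sent rp 1 → mismatch
  r1: data parity 0, sent rp 0 → ok
  r2: data parity 0, sent rp 0 → ok
Recompute each column's even parity and compare to cp:
  c0: data parity 0, sent cp 0 → ok
  c1: data parity 1, sent cp 1 → ok
  c2: data parity 1, sent cp 0 → mismatch
Exactly one row (r0) and one column (c2) fail → the flipped bit is at their intersection.

row 0, column 2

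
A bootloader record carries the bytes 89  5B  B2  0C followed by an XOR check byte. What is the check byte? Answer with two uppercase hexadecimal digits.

XOR the bytes together:
  start with 0x89
  0x89 ⊕ 0x5B = 0xD2
  0xD2 ⊕ 0xB2 = 0x60
  0x60 ⊕ 0x0C = 0x6C

6C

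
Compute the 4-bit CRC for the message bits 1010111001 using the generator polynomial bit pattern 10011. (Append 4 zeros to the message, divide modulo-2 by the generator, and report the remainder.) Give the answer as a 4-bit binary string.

0100

Append 4 zeros: 10101110010000. Divide by 10011 (XOR where the leading bit is 1):
  pos 0: 10101 XOR 10011 = 00110
  pos 2: 11011 XOR 10011 = 01000
  pos 3: 10000 XOR 10011 = 00011
  pos 6: 11010 XOR 10011 = 01001
  pos 7: 10010 XOR 10011 = 00001
Remainder (last 4 bits) = 0100. This is the CRC / FCS.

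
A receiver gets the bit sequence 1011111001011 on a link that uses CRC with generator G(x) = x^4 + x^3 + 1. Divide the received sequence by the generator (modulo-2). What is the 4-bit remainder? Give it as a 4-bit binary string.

Modulo-2 division of 1011111001011 by 11001:
  pos 0: 10111 XOR 11001 = 01110
  pos 1: 11101 XOR 11001 = 00100
  pos 3: 10010 XOR 11001 = 01011
  pos 4: 10110 XOR 11001 = 01111
  pos 5: 11111 XOR 11001 = 00110
  pos 7: 11001 XOR 11001 = 00000
Remainder = 0001 (nonzero — an error is detected).

0001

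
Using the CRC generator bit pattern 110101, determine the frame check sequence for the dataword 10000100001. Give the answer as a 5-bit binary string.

Append 5 zeros: 1000010000100000. Divide by 110101 (XOR where the leading bit is 1):
  pos 0: 100001 XOR 110101 = 010100
  pos 1: 101000 XOR 110101 = 011101
  pos 2: 111010 XOR 110101 = 001111
  pos 4: 111100 XOR 110101 = 001001
  pos 6: 100110 XOR 110101 = 010011
  pos 7: 100110 XOR 110101 = 010011
  pos 8: 100110 XOR 110101 = 010011
  pos 9: 100110 XOR 110101 = 010011
  pos 10: 100110 XOR 110101 = 010011
Remainder (last 5 bits) = 10011. This is the CRC / FCS.

10011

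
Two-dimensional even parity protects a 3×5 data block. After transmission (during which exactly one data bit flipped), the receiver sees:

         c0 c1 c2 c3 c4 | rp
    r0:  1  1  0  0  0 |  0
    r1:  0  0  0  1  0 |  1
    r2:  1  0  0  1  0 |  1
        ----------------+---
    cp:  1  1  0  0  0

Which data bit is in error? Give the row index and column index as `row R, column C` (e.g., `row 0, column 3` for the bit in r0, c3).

Recompute each row's even parity and compare to rp:
  r0: data parity 0, sent rp 0 → ok
  r1: data parity 1, sent rp 1 → ok
  r2: data parity 0, sent rp 1 → mismatch
Recompute each column's even parity and compare to cp:
  c0: data parity 0, sent cp 1 → mismatch
  c1: data parity 1, sent cp 1 → ok
  c2: data parity 0, sent cp 0 → ok
  c3: data parity 0, sent cp 0 → ok
  c4: data parity 0, sent cp 0 → ok
Exactly one row (r2) and one column (c0) fail → the flipped bit is at their intersection.

row 2, column 0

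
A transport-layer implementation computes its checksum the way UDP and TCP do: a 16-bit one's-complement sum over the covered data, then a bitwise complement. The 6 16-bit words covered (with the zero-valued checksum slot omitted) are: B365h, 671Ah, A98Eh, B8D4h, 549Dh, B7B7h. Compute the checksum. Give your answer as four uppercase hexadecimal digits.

76C7

One's-complement addition (fold any carry out of bit 15 back into bit 0):
  0xB365 + 0x671A = 0x11A7F → wrap carry → 0x1A80
  0x1A80 + 0xA98E = 0x0C40E
  0xC40E + 0xB8D4 = 0x17CE2 → wrap carry → 0x7CE3
  0x7CE3 + 0x549D = 0x0D180
  0xD180 + 0xB7B7 = 0x18937 → wrap carry → 0x8938
One's-complement sum = 0x8938.
Checksum = ~0x8938 & 0xFFFF = 0x76C7.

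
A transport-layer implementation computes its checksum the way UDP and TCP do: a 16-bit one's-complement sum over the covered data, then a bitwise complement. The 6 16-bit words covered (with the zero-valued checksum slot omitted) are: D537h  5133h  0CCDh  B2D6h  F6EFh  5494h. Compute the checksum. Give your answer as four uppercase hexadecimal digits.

CE6C

One's-complement addition (fold any carry out of bit 15 back into bit 0):
  0xD537 + 0x5133 = 0x1266A → wrap carry → 0x266B
  0x266B + 0x0CCD = 0x03338
  0x3338 + 0xB2D6 = 0x0E60E
  0xE60E + 0xF6EF = 0x1DCFD → wrap carry → 0xDCFE
  0xDCFE + 0x5494 = 0x13192 → wrap carry → 0x3193
One's-complement sum = 0x3193.
Checksum = ~0x3193 & 0xFFFF = 0xCE6C.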